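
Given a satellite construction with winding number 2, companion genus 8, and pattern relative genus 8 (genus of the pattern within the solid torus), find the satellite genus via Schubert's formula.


Schubert: g(satellite) = g_rel(pattern) + |winding| * g(companion),
where g_rel(pattern) is the genus of the pattern relative to the solid torus.
= 8 + 2 * 8
= 8 + 16 = 24

24


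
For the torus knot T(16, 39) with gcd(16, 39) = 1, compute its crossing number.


For a torus knot T(p, q) with gcd(p,q)=1,
the crossing number is min(p*(q-1), q*(p-1)).
p*(q-1) = 16*38 = 608
q*(p-1) = 39*15 = 585
min(608, 585) = 585

585


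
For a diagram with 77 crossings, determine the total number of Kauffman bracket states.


Each crossing contributes 2 choices (A-smoothing or B-smoothing).
Total states = 2^77 = 151115727451828646838272

151115727451828646838272


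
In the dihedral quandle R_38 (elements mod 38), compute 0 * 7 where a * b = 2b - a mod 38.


0 * 7 = 2*7 - 0 mod 38
= 14 - 0 mod 38
= 14 mod 38 = 14

14


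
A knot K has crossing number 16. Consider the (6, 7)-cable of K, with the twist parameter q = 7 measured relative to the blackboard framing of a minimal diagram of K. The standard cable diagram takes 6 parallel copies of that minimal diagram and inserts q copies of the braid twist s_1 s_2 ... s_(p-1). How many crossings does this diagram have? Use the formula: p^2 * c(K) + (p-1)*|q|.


Step 1: Each of the c(K) crossings of the companion diagram becomes p*p = p^2 crossings among the p parallel strands, and each of the |q| twists s_1 s_2 ... s_(p-1) adds (p-1) crossings.
  Crossings = p^2 * c(K) + (p-1)*|q|
Step 2: = 6^2 * 16 + (6-1)*7
Step 3: = 36*16 + 5*7
Step 4: = 576 + 35 = 611

611


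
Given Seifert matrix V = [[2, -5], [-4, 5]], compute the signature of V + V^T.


Step 1: V + V^T = [[4, -9], [-9, 10]]
Step 2: trace = 14, det = -41
Step 3: Discriminant = 14^2 - 4*(-41) = 360
Step 4: Eigenvalues: 16.4868, -2.48683
Step 5: Signature = (# positive eigenvalues) - (# negative eigenvalues) = 0

0


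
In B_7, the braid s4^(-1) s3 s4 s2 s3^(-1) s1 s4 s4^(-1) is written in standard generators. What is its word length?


The word length counts the number of generators (including inverses).
Listing each generator: s4^(-1), s3, s4, s2, s3^(-1), s1, s4, s4^(-1)
There are 8 generators in this braid word.

8


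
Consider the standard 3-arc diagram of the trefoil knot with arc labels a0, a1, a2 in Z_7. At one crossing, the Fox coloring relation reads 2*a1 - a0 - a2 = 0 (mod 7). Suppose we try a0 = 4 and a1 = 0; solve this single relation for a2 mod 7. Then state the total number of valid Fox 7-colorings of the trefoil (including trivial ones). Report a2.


Step 1: Apply the given crossing relation 2*a1 - a0 - a2 = 0 (mod 7).
  a2 = 2*a1 - a0 mod 7
  a2 = 2*0 - 4 mod 7
  a2 = 0 - 4 mod 7
  a2 = -4 mod 7 = 3
Step 2: The trefoil has determinant 3.
  Number of Fox p-colorings (p prime) is p^2 if p = 3, else p.
  Since 7 does not divide 3, only trivial (constant) colorings exist.
  (So the trial a0 = 4, a1 = 0 with a0 != a1 does NOT extend to a valid coloring of the whole trefoil: the other two crossing relations require 3*(a1 - a0) = 0 (mod 7), which fails.)
  Total colorings = 7
Step 3: a2 = 3, total Fox 7-colorings = 7

3


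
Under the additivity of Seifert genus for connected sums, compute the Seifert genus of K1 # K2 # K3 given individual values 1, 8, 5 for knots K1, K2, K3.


The Seifert genus is additive under connected sum.
Seifert genus(K1 # K2 # K3) = (1) + (8) + (5)
= 14

14


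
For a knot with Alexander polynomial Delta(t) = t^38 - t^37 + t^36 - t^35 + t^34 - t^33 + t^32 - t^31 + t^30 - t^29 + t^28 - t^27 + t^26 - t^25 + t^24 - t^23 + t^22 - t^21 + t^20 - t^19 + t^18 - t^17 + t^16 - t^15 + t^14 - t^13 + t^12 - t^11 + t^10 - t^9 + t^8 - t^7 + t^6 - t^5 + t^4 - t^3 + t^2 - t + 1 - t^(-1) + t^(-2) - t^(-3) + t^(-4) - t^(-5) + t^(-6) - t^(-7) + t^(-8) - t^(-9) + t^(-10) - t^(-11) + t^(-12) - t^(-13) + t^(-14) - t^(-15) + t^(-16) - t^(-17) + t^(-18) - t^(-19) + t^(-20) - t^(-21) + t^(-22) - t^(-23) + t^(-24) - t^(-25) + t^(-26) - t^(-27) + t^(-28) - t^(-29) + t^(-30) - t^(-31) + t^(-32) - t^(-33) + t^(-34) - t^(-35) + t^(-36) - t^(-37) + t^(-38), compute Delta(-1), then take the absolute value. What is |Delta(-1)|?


Step 1: The polynomial has 77 terms with alternating signs, exponents from 38 down to -38.
Step 2: Substitute t = -1. The i-th term has coefficient (-1)^i and exponent (m-i),
  so its value is (-1)^i * (-1)^(m-i) = (-1)^m = 1 for every i.
Step 3: All 77 terms equal 1, so Delta(-1) = 77 * (1) = 77
Step 4: |Delta(-1)| = 77

77


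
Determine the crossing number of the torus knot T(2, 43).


For a torus knot T(p, q) with gcd(p,q)=1,
the crossing number is min(p*(q-1), q*(p-1)).
p*(q-1) = 2*42 = 84
q*(p-1) = 43*1 = 43
min(84, 43) = 43

43


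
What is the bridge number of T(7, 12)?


The bridge number of T(p,q) is min(p,q).
min(7, 12) = 7

7


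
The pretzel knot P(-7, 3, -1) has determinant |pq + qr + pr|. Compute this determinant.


Step 1: Compute pq + qr + pr.
pq = (-7)*3 = -21
qr = 3*(-1) = -3
pr = (-7)*(-1) = 7
pq + qr + pr = -21 + (-3) + 7 = -17
Step 2: Take absolute value.
det(P(-7,3,-1)) = |-17| = 17

17


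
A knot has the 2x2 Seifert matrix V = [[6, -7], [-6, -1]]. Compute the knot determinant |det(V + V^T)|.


Step 1: Form V + V^T where V = [[6, -7], [-6, -1]]
  V^T = [[6, -6], [-7, -1]]
  V + V^T = [[12, -13], [-13, -2]]
Step 2: det(V + V^T) = 12*(-2) - (-13)*(-13)
  = -24 - 169 = -193
Step 3: Knot determinant = |det(V + V^T)| = |-193| = 193

193


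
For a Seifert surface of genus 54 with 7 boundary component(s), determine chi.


chi = 2 - 2g - b
= 2 - 2*54 - 7
= 2 - 108 - 7 = -113

-113


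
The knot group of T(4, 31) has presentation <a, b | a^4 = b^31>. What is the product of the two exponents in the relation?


The relation is a^4 = b^31.
Product of exponents = 4 * 31
= 124

124


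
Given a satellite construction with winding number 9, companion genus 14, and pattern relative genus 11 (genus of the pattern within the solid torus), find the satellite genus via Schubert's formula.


Schubert: g(satellite) = g_rel(pattern) + |winding| * g(companion),
where g_rel(pattern) is the genus of the pattern relative to the solid torus.
= 11 + 9 * 14
= 11 + 126 = 137

137


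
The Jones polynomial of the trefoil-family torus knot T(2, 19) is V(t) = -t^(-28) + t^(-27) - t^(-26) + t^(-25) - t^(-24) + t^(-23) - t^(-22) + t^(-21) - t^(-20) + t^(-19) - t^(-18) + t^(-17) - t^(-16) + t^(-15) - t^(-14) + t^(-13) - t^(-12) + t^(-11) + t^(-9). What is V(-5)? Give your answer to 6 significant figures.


Substituting t = -5 into V(t) = -t^(-28) + t^(-27) - t^(-26) + t^(-25) - t^(-24) + t^(-23) - t^(-22) + t^(-21) - t^(-20) + t^(-19) - t^(-18) + t^(-17) - t^(-16) + t^(-15) - t^(-14) + t^(-13) - t^(-12) + t^(-11) + t^(-9):
  (-)t^(-28) = -2.68435e-20
  (+)t^(-27) = -1.34218e-19
  (-)t^(-26) = -6.71089e-19
  (+)t^(-25) = -3.35544e-18
  (-)t^(-24) = -1.67772e-17
  (+)t^(-23) = -8.38861e-17
  (-)t^(-22) = -4.1943e-16
  (+)t^(-21) = -2.09715e-15
  (-)t^(-20) = -1.04858e-14
  (+)t^(-19) = -5.24288e-14
  (-)t^(-18) = -2.62144e-13
  (+)t^(-17) = -1.31072e-12
  (-)t^(-16) = -6.5536e-12
  (+)t^(-15) = -3.2768e-11
  (-)t^(-14) = -1.6384e-10
  (+)t^(-13) = -8.192e-10
  (-)t^(-12) = -4.096e-09
  (+)t^(-11) = -2.048e-08
  (+)t^(-9) = -5.12e-07
Sum = (-2.68435e-20) + (-1.34218e-19) + (-6.71089e-19) + (-3.35544e-18) + (-1.67772e-17) + (-8.38861e-17) + (-4.1943e-16) + (-2.09715e-15) + (-1.04858e-14) + (-5.24288e-14) + (-2.62144e-13) + (-1.31072e-12) + (-6.5536e-12) + (-3.2768e-11) + (-1.6384e-10) + (-8.192e-10) + (-4.096e-09) + (-2.048e-08) + (-5.12e-07)
= -5.376e-07
Rounded to 6 significant figures: -5.376e-07

-5.376e-07


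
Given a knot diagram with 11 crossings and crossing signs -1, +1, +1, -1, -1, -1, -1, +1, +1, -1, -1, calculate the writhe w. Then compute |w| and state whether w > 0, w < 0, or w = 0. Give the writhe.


Step 1: Count positive crossings (+1).
Positive crossings: 4
Step 2: Count negative crossings (-1).
Negative crossings: 7
Step 3: Writhe = (positive) - (negative)
w = 4 - 7 = -3
Step 4: |w| = 3, and w is negative

-3


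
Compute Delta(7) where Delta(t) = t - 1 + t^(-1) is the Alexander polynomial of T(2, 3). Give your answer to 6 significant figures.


Substituting t = 7 into Delta(t) = t - 1 + t^(-1):
Term values: (7) + (-1) + (0.142857)
Sum = 6.142857143
Rounded to 6 significant figures: 6.14286

6.14286


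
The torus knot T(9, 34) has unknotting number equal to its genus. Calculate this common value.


For a torus knot T(p,q), both the unknotting number and genus equal (p-1)(q-1)/2.
= (9-1)(34-1)/2
= 8*33/2
= 264/2 = 132

132


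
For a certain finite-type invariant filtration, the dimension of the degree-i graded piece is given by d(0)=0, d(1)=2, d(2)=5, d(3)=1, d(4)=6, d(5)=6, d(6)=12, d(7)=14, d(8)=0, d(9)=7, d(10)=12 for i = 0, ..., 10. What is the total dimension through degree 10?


Total dimension = d(0) + d(1) + ... + d(10)
= 0 + 2 + 5 + 1 + 6 + 6 + 12 + 14 + 0 + 7 + 12
= 65

65


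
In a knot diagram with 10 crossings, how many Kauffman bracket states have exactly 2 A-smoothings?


We choose which 2 of 10 crossings get A-smoothings.
C(10, 2) = 10! / (2! * 8!)
= 45

45


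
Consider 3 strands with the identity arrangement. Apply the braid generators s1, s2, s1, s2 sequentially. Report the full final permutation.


Starting with identity [1, 2, 3].
Apply generators in sequence:
  After s1: [2, 1, 3]
  After s2: [2, 3, 1]
  After s1: [3, 2, 1]
  After s2: [3, 1, 2]
Final permutation: [3, 1, 2]

[3, 1, 2]


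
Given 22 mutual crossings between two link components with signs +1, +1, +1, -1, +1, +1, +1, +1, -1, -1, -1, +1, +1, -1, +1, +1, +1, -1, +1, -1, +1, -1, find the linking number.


Step 1: Count positive crossings: 14
Step 2: Count negative crossings: 8
Step 3: Sum of signs = 14 - 8 = 6
Step 4: Linking number = sum/2 = 6/2 = 3

3


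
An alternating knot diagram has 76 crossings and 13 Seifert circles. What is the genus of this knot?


For alternating knots, g = (c - s + 1)/2.
= (76 - 13 + 1)/2
= 64/2 = 32

32


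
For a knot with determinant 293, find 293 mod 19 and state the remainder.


Step 1: A knot is p-colorable if and only if p divides its determinant.
Step 2: Compute 293 mod 19.
293 = 15 * 19 + 8
Step 3: 293 mod 19 = 8
Step 4: The knot is 19-colorable: no

8


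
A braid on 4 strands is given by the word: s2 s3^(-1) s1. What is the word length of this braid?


The word length counts the number of generators (including inverses).
Listing each generator: s2, s3^(-1), s1
There are 3 generators in this braid word.

3


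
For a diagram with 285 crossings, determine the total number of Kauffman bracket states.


Each crossing contributes 2 choices (A-smoothing or B-smoothing).
Total states = 2^285 = 62165404551223330269422781018352605012557018849668464680057997111644937126566671941632

62165404551223330269422781018352605012557018849668464680057997111644937126566671941632


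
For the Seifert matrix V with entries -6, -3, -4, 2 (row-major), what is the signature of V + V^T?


Step 1: V + V^T = [[-12, -7], [-7, 4]]
Step 2: trace = -8, det = -97
Step 3: Discriminant = (-8)^2 - 4*(-97) = 452
Step 4: Eigenvalues: 6.63015, -14.6301
Step 5: Signature = (# positive eigenvalues) - (# negative eigenvalues) = 0

0


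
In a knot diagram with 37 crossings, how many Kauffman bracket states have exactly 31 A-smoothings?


We choose which 31 of 37 crossings get A-smoothings.
C(37, 31) = 37! / (31! * 6!)
= 2324784

2324784


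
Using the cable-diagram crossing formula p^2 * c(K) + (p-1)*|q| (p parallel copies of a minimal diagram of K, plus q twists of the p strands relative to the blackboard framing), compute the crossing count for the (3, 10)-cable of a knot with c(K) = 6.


Step 1: Each of the c(K) crossings of the companion diagram becomes p*p = p^2 crossings among the p parallel strands, and each of the |q| twists s_1 s_2 ... s_(p-1) adds (p-1) crossings.
  Crossings = p^2 * c(K) + (p-1)*|q|
Step 2: = 3^2 * 6 + (3-1)*10
Step 3: = 9*6 + 2*10
Step 4: = 54 + 20 = 74

74


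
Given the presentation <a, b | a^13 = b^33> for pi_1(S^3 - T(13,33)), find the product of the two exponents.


The relation is a^13 = b^33.
Product of exponents = 13 * 33
= 429

429


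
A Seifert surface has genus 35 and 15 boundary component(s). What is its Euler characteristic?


chi = 2 - 2g - b
= 2 - 2*35 - 15
= 2 - 70 - 15 = -83

-83


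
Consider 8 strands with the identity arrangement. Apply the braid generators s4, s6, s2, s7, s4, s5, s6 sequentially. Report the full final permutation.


Starting with identity [1, 2, 3, 4, 5, 6, 7, 8].
Apply generators in sequence:
  After s4: [1, 2, 3, 5, 4, 6, 7, 8]
  After s6: [1, 2, 3, 5, 4, 7, 6, 8]
  After s2: [1, 3, 2, 5, 4, 7, 6, 8]
  After s7: [1, 3, 2, 5, 4, 7, 8, 6]
  After s4: [1, 3, 2, 4, 5, 7, 8, 6]
  After s5: [1, 3, 2, 4, 7, 5, 8, 6]
  After s6: [1, 3, 2, 4, 7, 8, 5, 6]
Final permutation: [1, 3, 2, 4, 7, 8, 5, 6]

[1, 3, 2, 4, 7, 8, 5, 6]


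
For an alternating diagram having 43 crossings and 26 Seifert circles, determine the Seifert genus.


For alternating knots, g = (c - s + 1)/2.
= (43 - 26 + 1)/2
= 18/2 = 9

9


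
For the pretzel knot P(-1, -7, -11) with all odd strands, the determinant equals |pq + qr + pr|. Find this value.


Step 1: Compute pq + qr + pr.
pq = (-1)*(-7) = 7
qr = (-7)*(-11) = 77
pr = (-1)*(-11) = 11
pq + qr + pr = 7 + 77 + 11 = 95
Step 2: Take absolute value.
det(P(-1,-7,-11)) = |95| = 95

95


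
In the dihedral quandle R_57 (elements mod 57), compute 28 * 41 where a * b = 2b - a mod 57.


28 * 41 = 2*41 - 28 mod 57
= 82 - 28 mod 57
= 54 mod 57 = 54

54


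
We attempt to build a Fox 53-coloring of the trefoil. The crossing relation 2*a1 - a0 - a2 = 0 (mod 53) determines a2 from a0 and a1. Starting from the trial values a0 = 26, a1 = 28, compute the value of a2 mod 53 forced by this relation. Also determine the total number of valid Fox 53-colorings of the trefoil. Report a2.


Step 1: Apply the given crossing relation 2*a1 - a0 - a2 = 0 (mod 53).
  a2 = 2*a1 - a0 mod 53
  a2 = 2*28 - 26 mod 53
  a2 = 56 - 26 mod 53
  a2 = 30 mod 53 = 30
Step 2: The trefoil has determinant 3.
  Number of Fox p-colorings (p prime) is p^2 if p = 3, else p.
  Since 53 does not divide 3, only trivial (constant) colorings exist.
  (So the trial a0 = 26, a1 = 28 with a0 != a1 does NOT extend to a valid coloring of the whole trefoil: the other two crossing relations require 3*(a1 - a0) = 0 (mod 53), which fails.)
  Total colorings = 53
Step 3: a2 = 30, total Fox 53-colorings = 53

30


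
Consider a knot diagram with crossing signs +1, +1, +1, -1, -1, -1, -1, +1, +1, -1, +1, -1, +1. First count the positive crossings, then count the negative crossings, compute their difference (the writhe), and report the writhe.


Step 1: Count positive crossings (+1).
Positive crossings: 7
Step 2: Count negative crossings (-1).
Negative crossings: 6
Step 3: Writhe = (positive) - (negative)
w = 7 - 6 = 1
Step 4: |w| = 1, and w is positive

1


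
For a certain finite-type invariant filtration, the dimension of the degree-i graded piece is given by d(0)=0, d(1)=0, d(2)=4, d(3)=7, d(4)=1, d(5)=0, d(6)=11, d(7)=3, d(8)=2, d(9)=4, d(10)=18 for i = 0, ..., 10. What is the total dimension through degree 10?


Total dimension = d(0) + d(1) + ... + d(10)
= 0 + 0 + 4 + 7 + 1 + 0 + 11 + 3 + 2 + 4 + 18
= 50

50


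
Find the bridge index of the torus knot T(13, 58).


The bridge number of T(p,q) is min(p,q).
min(13, 58) = 13

13


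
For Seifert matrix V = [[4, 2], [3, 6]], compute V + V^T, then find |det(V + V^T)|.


Step 1: Form V + V^T where V = [[4, 2], [3, 6]]
  V^T = [[4, 3], [2, 6]]
  V + V^T = [[8, 5], [5, 12]]
Step 2: det(V + V^T) = 8*12 - 5*5
  = 96 - 25 = 71
Step 3: Knot determinant = |det(V + V^T)| = |71| = 71

71


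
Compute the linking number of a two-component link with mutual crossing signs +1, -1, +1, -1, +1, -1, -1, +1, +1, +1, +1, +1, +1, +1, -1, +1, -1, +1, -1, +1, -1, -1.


Step 1: Count positive crossings: 13
Step 2: Count negative crossings: 9
Step 3: Sum of signs = 13 - 9 = 4
Step 4: Linking number = sum/2 = 4/2 = 2

2


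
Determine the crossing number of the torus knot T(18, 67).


For a torus knot T(p, q) with gcd(p,q)=1,
the crossing number is min(p*(q-1), q*(p-1)).
p*(q-1) = 18*66 = 1188
q*(p-1) = 67*17 = 1139
min(1188, 1139) = 1139

1139


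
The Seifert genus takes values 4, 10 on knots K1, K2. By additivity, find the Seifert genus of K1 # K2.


The Seifert genus is additive under connected sum.
Seifert genus(K1 # K2) = (4) + (10)
= 14

14


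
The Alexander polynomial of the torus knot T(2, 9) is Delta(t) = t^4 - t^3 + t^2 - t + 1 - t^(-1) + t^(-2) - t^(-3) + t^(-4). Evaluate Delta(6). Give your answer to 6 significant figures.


Substituting t = 6 into Delta(t) = t^4 - t^3 + t^2 - t + 1 - t^(-1) + t^(-2) - t^(-3) + t^(-4):
Term values: (1296) + (-216) + (36) + (-6) + (1) + (-0.166667) + (0.0277778) + (-0.00462963) + (0.000771605)
Sum = 1110.857253
Rounded to 6 significant figures: 1110.86

1110.86


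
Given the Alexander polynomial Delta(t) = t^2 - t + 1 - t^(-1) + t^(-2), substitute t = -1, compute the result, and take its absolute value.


Step 1: The polynomial has 5 terms with alternating signs, exponents from 2 down to -2.
Step 2: Substitute t = -1. The i-th term has coefficient (-1)^i and exponent (m-i),
  so its value is (-1)^i * (-1)^(m-i) = (-1)^m = 1 for every i.
Step 3: All 5 terms equal 1, so Delta(-1) = 5 * (1) = 5
Step 4: |Delta(-1)| = 5

5


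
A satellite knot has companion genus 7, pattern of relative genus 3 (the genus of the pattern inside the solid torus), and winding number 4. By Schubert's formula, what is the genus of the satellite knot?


Schubert: g(satellite) = g_rel(pattern) + |winding| * g(companion),
where g_rel(pattern) is the genus of the pattern relative to the solid torus.
= 3 + 4 * 7
= 3 + 28 = 31

31


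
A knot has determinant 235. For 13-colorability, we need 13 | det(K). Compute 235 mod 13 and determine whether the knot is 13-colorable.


Step 1: A knot is p-colorable if and only if p divides its determinant.
Step 2: Compute 235 mod 13.
235 = 18 * 13 + 1
Step 3: 235 mod 13 = 1
Step 4: The knot is 13-colorable: no

1


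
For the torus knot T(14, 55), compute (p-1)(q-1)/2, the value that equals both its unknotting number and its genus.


For a torus knot T(p,q), both the unknotting number and genus equal (p-1)(q-1)/2.
= (14-1)(55-1)/2
= 13*54/2
= 702/2 = 351

351


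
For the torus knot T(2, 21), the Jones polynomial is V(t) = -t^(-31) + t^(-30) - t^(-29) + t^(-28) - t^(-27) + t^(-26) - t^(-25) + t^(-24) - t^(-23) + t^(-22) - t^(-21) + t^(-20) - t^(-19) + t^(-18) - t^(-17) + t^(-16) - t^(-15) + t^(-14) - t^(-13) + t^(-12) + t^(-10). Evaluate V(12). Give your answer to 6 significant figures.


Substituting t = 12 into V(t) = -t^(-31) + t^(-30) - t^(-29) + t^(-28) - t^(-27) + t^(-26) - t^(-25) + t^(-24) - t^(-23) + t^(-22) - t^(-21) + t^(-20) - t^(-19) + t^(-18) - t^(-17) + t^(-16) - t^(-15) + t^(-14) - t^(-13) + t^(-12) + t^(-10):
  (-)t^(-31) = -3.5106e-34
  (+)t^(-30) = 4.21272e-33
  (-)t^(-29) = -5.05526e-32
  (+)t^(-28) = 6.06632e-31
  (-)t^(-27) = -7.27958e-30
  (+)t^(-26) = 8.7355e-29
  (-)t^(-25) = -1.04826e-27
  (+)t^(-24) = 1.25791e-26
  (-)t^(-23) = -1.50949e-25
  (+)t^(-22) = 1.81139e-24
  (-)t^(-21) = -2.17367e-23
  (+)t^(-20) = 2.60841e-22
  (-)t^(-19) = -3.13009e-21
  (+)t^(-18) = 3.7561e-20
  (-)t^(-17) = -4.50732e-19
  (+)t^(-16) = 5.40879e-18
  (-)t^(-15) = -6.49055e-17
  (+)t^(-14) = 7.78866e-16
  (-)t^(-13) = -9.34639e-15
  (+)t^(-12) = 1.12157e-13
  (+)t^(-10) = 1.61506e-11
Sum = (-3.5106e-34) + (4.21272e-33) + (-5.05526e-32) + (6.06632e-31) + (-7.27958e-30) + (8.7355e-29) + (-1.04826e-27) + (1.25791e-26) + (-1.50949e-25) + (1.81139e-24) + (-2.17367e-23) + (2.60841e-22) + (-3.13009e-21) + (3.7561e-20) + (-4.50732e-19) + (5.40879e-18) + (-6.49055e-17) + (7.78866e-16) + (-9.34639e-15) + (1.12157e-13) + (1.61506e-11)
= 1.625408751e-11
Rounded to 6 significant figures: 1.62541e-11

1.62541e-11


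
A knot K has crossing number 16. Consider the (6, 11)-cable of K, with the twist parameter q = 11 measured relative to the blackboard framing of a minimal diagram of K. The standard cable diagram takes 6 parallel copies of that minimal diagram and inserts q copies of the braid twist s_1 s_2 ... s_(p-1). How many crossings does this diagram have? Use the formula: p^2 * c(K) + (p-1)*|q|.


Step 1: Each of the c(K) crossings of the companion diagram becomes p*p = p^2 crossings among the p parallel strands, and each of the |q| twists s_1 s_2 ... s_(p-1) adds (p-1) crossings.
  Crossings = p^2 * c(K) + (p-1)*|q|
Step 2: = 6^2 * 16 + (6-1)*11
Step 3: = 36*16 + 5*11
Step 4: = 576 + 55 = 631

631


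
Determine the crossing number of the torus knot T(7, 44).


For a torus knot T(p, q) with gcd(p,q)=1,
the crossing number is min(p*(q-1), q*(p-1)).
p*(q-1) = 7*43 = 301
q*(p-1) = 44*6 = 264
min(301, 264) = 264

264


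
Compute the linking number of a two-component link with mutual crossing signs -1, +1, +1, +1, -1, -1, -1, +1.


Step 1: Count positive crossings: 4
Step 2: Count negative crossings: 4
Step 3: Sum of signs = 4 - 4 = 0
Step 4: Linking number = sum/2 = 0/2 = 0

0


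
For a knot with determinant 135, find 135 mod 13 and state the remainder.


Step 1: A knot is p-colorable if and only if p divides its determinant.
Step 2: Compute 135 mod 13.
135 = 10 * 13 + 5
Step 3: 135 mod 13 = 5
Step 4: The knot is 13-colorable: no

5


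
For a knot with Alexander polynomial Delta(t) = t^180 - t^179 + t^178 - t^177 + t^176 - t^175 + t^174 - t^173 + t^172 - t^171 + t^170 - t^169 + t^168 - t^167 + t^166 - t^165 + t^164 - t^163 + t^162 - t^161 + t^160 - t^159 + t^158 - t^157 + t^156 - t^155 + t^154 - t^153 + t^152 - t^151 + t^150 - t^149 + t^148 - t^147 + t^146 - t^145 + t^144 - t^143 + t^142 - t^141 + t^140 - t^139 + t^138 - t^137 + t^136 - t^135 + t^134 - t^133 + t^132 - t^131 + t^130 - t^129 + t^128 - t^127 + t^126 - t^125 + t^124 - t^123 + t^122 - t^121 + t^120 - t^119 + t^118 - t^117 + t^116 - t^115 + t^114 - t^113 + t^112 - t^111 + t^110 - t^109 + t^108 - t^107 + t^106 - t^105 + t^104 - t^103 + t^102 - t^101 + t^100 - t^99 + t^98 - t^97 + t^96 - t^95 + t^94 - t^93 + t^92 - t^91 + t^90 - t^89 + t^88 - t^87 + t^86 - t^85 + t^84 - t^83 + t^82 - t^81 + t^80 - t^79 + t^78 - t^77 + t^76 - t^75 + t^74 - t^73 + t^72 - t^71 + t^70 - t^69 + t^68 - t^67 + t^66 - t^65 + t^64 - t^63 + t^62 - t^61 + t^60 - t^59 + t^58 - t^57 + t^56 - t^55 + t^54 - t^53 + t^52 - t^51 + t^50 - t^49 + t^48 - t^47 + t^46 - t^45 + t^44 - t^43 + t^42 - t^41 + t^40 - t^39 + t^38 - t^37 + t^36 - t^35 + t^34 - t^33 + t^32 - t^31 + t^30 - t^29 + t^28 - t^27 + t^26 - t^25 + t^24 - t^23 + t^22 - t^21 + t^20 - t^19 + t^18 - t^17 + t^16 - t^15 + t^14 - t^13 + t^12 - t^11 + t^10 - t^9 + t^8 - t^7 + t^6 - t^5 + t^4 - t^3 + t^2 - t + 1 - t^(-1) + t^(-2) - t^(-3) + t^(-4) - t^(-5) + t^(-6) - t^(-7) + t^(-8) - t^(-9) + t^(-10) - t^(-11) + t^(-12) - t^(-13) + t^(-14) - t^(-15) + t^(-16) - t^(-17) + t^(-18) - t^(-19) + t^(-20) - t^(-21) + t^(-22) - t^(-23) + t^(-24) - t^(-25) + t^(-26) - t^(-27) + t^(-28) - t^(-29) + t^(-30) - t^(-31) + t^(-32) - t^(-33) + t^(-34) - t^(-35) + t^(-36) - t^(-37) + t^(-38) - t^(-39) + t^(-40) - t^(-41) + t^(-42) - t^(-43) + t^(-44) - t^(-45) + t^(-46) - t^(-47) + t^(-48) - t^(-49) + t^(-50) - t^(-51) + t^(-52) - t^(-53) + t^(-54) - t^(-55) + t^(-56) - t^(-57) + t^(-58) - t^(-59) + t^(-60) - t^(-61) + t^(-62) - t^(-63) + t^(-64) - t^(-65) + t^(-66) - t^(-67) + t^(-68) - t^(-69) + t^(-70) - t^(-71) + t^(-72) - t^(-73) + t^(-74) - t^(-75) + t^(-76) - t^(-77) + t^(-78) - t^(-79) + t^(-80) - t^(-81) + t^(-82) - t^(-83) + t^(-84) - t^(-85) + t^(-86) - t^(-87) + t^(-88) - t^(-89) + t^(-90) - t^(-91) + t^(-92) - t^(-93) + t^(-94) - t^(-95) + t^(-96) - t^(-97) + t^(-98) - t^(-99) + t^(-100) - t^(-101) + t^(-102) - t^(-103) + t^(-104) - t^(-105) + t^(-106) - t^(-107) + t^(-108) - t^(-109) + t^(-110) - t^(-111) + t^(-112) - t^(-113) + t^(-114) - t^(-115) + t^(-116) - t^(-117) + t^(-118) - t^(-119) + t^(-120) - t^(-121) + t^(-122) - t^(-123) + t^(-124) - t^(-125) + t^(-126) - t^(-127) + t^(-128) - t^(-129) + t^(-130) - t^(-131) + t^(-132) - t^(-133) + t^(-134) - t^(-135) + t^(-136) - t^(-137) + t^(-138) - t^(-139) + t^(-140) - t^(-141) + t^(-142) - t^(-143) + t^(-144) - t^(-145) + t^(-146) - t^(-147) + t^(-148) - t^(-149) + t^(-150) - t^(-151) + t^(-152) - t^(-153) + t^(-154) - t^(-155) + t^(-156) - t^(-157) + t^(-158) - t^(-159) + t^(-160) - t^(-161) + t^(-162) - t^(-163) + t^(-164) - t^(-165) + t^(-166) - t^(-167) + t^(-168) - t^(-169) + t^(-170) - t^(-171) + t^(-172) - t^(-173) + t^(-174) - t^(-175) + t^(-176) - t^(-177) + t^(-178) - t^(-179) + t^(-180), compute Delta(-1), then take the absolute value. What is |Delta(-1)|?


Step 1: The polynomial has 361 terms with alternating signs, exponents from 180 down to -180.
Step 2: Substitute t = -1. The i-th term has coefficient (-1)^i and exponent (m-i),
  so its value is (-1)^i * (-1)^(m-i) = (-1)^m = 1 for every i.
Step 3: All 361 terms equal 1, so Delta(-1) = 361 * (1) = 361
Step 4: |Delta(-1)| = 361

361


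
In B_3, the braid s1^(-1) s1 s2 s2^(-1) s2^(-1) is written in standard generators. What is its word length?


The word length counts the number of generators (including inverses).
Listing each generator: s1^(-1), s1, s2, s2^(-1), s2^(-1)
There are 5 generators in this braid word.

5


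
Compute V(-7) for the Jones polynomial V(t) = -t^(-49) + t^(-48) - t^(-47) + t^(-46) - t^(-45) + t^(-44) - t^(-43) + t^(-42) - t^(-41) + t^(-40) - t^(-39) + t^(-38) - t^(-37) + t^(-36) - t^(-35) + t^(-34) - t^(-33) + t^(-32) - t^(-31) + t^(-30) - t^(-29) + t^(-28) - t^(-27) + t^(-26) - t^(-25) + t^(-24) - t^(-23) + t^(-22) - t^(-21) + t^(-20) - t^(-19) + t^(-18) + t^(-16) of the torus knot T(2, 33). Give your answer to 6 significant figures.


Substituting t = -7 into V(t) = -t^(-49) + t^(-48) - t^(-47) + t^(-46) - t^(-45) + t^(-44) - t^(-43) + t^(-42) - t^(-41) + t^(-40) - t^(-39) + t^(-38) - t^(-37) + t^(-36) - t^(-35) + t^(-34) - t^(-33) + t^(-32) - t^(-31) + t^(-30) - t^(-29) + t^(-28) - t^(-27) + t^(-26) - t^(-25) + t^(-24) - t^(-23) + t^(-22) - t^(-21) + t^(-20) - t^(-19) + t^(-18) + t^(-16):
  (-)t^(-49) = 3.89221e-42
  (+)t^(-48) = 2.72455e-41
  (-)t^(-47) = 1.90718e-40
  (+)t^(-46) = 1.33503e-39
  (-)t^(-45) = 9.34519e-39
  (+)t^(-44) = 6.54163e-38
  (-)t^(-43) = 4.57914e-37
  (+)t^(-42) = 3.2054e-36
  (-)t^(-41) = 2.24378e-35
  (+)t^(-40) = 1.57065e-34
  (-)t^(-39) = 1.09945e-33
  (+)t^(-38) = 7.69617e-33
  (-)t^(-37) = 5.38732e-32
  (+)t^(-36) = 3.77112e-31
  (-)t^(-35) = 2.63979e-30
  (+)t^(-34) = 1.84785e-29
  (-)t^(-33) = 1.29349e-28
  (+)t^(-32) = 9.05446e-28
  (-)t^(-31) = 6.33812e-27
  (+)t^(-30) = 4.43669e-26
  (-)t^(-29) = 3.10568e-25
  (+)t^(-28) = 2.17398e-24
  (-)t^(-27) = 1.52178e-23
  (+)t^(-26) = 1.06525e-22
  (-)t^(-25) = 7.45674e-22
  (+)t^(-24) = 5.21972e-21
  (-)t^(-23) = 3.6538e-20
  (+)t^(-22) = 2.55766e-19
  (-)t^(-21) = 1.79036e-18
  (+)t^(-20) = 1.25325e-17
  (-)t^(-19) = 8.77278e-17
  (+)t^(-18) = 6.14095e-16
  (+)t^(-16) = 3.00906e-14
Sum = (3.89221e-42) + (2.72455e-41) + (1.90718e-40) + (1.33503e-39) + (9.34519e-39) + (6.54163e-38) + (4.57914e-37) + (3.2054e-36) + (2.24378e-35) + (1.57065e-34) + (1.09945e-33) + (7.69617e-33) + (5.38732e-32) + (3.77112e-31) + (2.63979e-30) + (1.84785e-29) + (1.29349e-28) + (9.05446e-28) + (6.33812e-27) + (4.43669e-26) + (3.10568e-25) + (2.17398e-24) + (1.52178e-23) + (1.06525e-22) + (7.45674e-22) + (5.21972e-21) + (3.6538e-20) + (2.55766e-19) + (1.79036e-18) + (1.25325e-17) + (8.77278e-17) + (6.14095e-16) + (3.00906e-14)
= 3.080707919e-14
Rounded to 6 significant figures: 3.08071e-14

3.08071e-14


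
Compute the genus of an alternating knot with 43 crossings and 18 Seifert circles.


For alternating knots, g = (c - s + 1)/2.
= (43 - 18 + 1)/2
= 26/2 = 13

13


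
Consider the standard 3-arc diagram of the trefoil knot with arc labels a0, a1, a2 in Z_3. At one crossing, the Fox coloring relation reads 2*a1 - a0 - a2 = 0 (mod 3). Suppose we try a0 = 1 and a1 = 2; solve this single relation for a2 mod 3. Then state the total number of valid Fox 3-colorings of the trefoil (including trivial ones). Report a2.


Step 1: Apply the given crossing relation 2*a1 - a0 - a2 = 0 (mod 3).
  a2 = 2*a1 - a0 mod 3
  a2 = 2*2 - 1 mod 3
  a2 = 4 - 1 mod 3
  a2 = 3 mod 3 = 0
Step 2: The trefoil has determinant 3.
  Number of Fox p-colorings (p prime) is p^2 if p = 3, else p.
  Since p = 3 divides det = 3, the trefoil is 3-colorable.
  (Indeed for p = 3 any choice of a0, a1 extends to a valid coloring; the trial (a0, a1, a2) = (1, 2, 0) satisfies all three crossing relations.)
  Total colorings = 3^2 = 9
Step 3: a2 = 0, total Fox 3-colorings = 9

0


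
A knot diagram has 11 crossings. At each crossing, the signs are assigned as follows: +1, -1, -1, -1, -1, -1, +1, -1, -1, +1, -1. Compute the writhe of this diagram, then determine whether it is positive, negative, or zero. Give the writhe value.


Step 1: Count positive crossings (+1).
Positive crossings: 3
Step 2: Count negative crossings (-1).
Negative crossings: 8
Step 3: Writhe = (positive) - (negative)
w = 3 - 8 = -5
Step 4: |w| = 5, and w is negative

-5


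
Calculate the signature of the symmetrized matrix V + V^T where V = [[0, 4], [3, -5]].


Step 1: V + V^T = [[0, 7], [7, -10]]
Step 2: trace = -10, det = -49
Step 3: Discriminant = (-10)^2 - 4*(-49) = 296
Step 4: Eigenvalues: 3.60233, -13.6023
Step 5: Signature = (# positive eigenvalues) - (# negative eigenvalues) = 0

0


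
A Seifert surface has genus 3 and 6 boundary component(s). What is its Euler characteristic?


chi = 2 - 2g - b
= 2 - 2*3 - 6
= 2 - 6 - 6 = -10

-10


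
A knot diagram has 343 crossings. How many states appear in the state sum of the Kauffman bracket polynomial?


Each crossing contributes 2 choices (A-smoothing or B-smoothing).
Total states = 2^343 = 17917957937422433684459538244547554224973163977877196279199912807710334969441287563047019946172856926208

17917957937422433684459538244547554224973163977877196279199912807710334969441287563047019946172856926208


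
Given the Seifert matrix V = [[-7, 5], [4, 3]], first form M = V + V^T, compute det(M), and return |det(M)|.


Step 1: Form V + V^T where V = [[-7, 5], [4, 3]]
  V^T = [[-7, 4], [5, 3]]
  V + V^T = [[-14, 9], [9, 6]]
Step 2: det(V + V^T) = (-14)*6 - 9*9
  = -84 - 81 = -165
Step 3: Knot determinant = |det(V + V^T)| = |-165| = 165

165


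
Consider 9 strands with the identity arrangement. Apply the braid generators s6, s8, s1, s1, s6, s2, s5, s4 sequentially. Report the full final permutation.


Starting with identity [1, 2, 3, 4, 5, 6, 7, 8, 9].
Apply generators in sequence:
  After s6: [1, 2, 3, 4, 5, 7, 6, 8, 9]
  After s8: [1, 2, 3, 4, 5, 7, 6, 9, 8]
  After s1: [2, 1, 3, 4, 5, 7, 6, 9, 8]
  After s1: [1, 2, 3, 4, 5, 7, 6, 9, 8]
  After s6: [1, 2, 3, 4, 5, 6, 7, 9, 8]
  After s2: [1, 3, 2, 4, 5, 6, 7, 9, 8]
  After s5: [1, 3, 2, 4, 6, 5, 7, 9, 8]
  After s4: [1, 3, 2, 6, 4, 5, 7, 9, 8]
Final permutation: [1, 3, 2, 6, 4, 5, 7, 9, 8]

[1, 3, 2, 6, 4, 5, 7, 9, 8]


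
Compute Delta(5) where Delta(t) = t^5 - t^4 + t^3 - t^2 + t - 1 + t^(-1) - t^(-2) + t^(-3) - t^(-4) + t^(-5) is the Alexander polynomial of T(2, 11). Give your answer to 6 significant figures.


Substituting t = 5 into Delta(t) = t^5 - t^4 + t^3 - t^2 + t - 1 + t^(-1) - t^(-2) + t^(-3) - t^(-4) + t^(-5):
Term values: (3125) + (-625) + (125) + (-25) + (5) + (-1) + (0.2) + (-0.04) + (0.008) + (-0.0016) + (0.00032)
Sum = 2604.16672
Rounded to 6 significant figures: 2604.17

2604.17


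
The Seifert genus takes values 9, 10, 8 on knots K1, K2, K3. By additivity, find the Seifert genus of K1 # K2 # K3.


The Seifert genus is additive under connected sum.
Seifert genus(K1 # K2 # K3) = (9) + (10) + (8)
= 27

27


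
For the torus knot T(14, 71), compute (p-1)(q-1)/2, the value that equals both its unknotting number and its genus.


For a torus knot T(p,q), both the unknotting number and genus equal (p-1)(q-1)/2.
= (14-1)(71-1)/2
= 13*70/2
= 910/2 = 455

455


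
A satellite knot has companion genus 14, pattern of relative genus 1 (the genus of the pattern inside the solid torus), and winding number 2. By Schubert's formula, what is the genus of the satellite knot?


Schubert: g(satellite) = g_rel(pattern) + |winding| * g(companion),
where g_rel(pattern) is the genus of the pattern relative to the solid torus.
= 1 + 2 * 14
= 1 + 28 = 29

29


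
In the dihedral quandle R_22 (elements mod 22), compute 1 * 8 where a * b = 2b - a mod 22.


1 * 8 = 2*8 - 1 mod 22
= 16 - 1 mod 22
= 15 mod 22 = 15

15


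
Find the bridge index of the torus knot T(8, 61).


The bridge number of T(p,q) is min(p,q).
min(8, 61) = 8

8


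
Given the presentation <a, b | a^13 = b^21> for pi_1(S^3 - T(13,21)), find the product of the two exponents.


The relation is a^13 = b^21.
Product of exponents = 13 * 21
= 273

273


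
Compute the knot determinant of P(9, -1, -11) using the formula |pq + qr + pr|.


Step 1: Compute pq + qr + pr.
pq = 9*(-1) = -9
qr = (-1)*(-11) = 11
pr = 9*(-11) = -99
pq + qr + pr = -9 + 11 + (-99) = -97
Step 2: Take absolute value.
det(P(9,-1,-11)) = |-97| = 97

97


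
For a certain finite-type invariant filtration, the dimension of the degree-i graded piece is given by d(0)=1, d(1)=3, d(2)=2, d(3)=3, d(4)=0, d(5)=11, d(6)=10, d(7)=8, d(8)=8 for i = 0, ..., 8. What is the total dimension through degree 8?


Total dimension = d(0) + d(1) + ... + d(8)
= 1 + 3 + 2 + 3 + 0 + 11 + 10 + 8 + 8
= 46

46


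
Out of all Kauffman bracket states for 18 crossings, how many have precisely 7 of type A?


We choose which 7 of 18 crossings get A-smoothings.
C(18, 7) = 18! / (7! * 11!)
= 31824

31824


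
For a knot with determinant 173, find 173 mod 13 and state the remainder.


Step 1: A knot is p-colorable if and only if p divides its determinant.
Step 2: Compute 173 mod 13.
173 = 13 * 13 + 4
Step 3: 173 mod 13 = 4
Step 4: The knot is 13-colorable: no

4


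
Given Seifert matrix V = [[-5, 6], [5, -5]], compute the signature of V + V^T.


Step 1: V + V^T = [[-10, 11], [11, -10]]
Step 2: trace = -20, det = -21
Step 3: Discriminant = (-20)^2 - 4*(-21) = 484
Step 4: Eigenvalues: 1, -21
Step 5: Signature = (# positive eigenvalues) - (# negative eigenvalues) = 0

0


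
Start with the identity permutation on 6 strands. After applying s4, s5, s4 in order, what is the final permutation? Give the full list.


Starting with identity [1, 2, 3, 4, 5, 6].
Apply generators in sequence:
  After s4: [1, 2, 3, 5, 4, 6]
  After s5: [1, 2, 3, 5, 6, 4]
  After s4: [1, 2, 3, 6, 5, 4]
Final permutation: [1, 2, 3, 6, 5, 4]

[1, 2, 3, 6, 5, 4]


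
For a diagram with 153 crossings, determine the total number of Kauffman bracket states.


Each crossing contributes 2 choices (A-smoothing or B-smoothing).
Total states = 2^153 = 11417981541647679048466287755595961091061972992

11417981541647679048466287755595961091061972992


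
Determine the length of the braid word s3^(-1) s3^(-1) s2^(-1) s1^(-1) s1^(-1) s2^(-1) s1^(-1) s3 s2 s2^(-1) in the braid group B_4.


The word length counts the number of generators (including inverses).
Listing each generator: s3^(-1), s3^(-1), s2^(-1), s1^(-1), s1^(-1), s2^(-1), s1^(-1), s3, s2, s2^(-1)
There are 10 generators in this braid word.

10


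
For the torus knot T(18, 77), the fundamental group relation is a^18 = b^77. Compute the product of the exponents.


The relation is a^18 = b^77.
Product of exponents = 18 * 77
= 1386

1386


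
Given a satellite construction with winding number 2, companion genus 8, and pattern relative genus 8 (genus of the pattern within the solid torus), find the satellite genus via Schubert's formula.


Schubert: g(satellite) = g_rel(pattern) + |winding| * g(companion),
where g_rel(pattern) is the genus of the pattern relative to the solid torus.
= 8 + 2 * 8
= 8 + 16 = 24

24


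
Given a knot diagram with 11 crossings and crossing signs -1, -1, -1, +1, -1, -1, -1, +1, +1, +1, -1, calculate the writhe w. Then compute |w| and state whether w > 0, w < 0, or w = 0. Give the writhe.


Step 1: Count positive crossings (+1).
Positive crossings: 4
Step 2: Count negative crossings (-1).
Negative crossings: 7
Step 3: Writhe = (positive) - (negative)
w = 4 - 7 = -3
Step 4: |w| = 3, and w is negative

-3


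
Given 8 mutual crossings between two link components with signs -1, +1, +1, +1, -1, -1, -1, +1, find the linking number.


Step 1: Count positive crossings: 4
Step 2: Count negative crossings: 4
Step 3: Sum of signs = 4 - 4 = 0
Step 4: Linking number = sum/2 = 0/2 = 0

0


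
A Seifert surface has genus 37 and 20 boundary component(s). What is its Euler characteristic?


chi = 2 - 2g - b
= 2 - 2*37 - 20
= 2 - 74 - 20 = -92

-92


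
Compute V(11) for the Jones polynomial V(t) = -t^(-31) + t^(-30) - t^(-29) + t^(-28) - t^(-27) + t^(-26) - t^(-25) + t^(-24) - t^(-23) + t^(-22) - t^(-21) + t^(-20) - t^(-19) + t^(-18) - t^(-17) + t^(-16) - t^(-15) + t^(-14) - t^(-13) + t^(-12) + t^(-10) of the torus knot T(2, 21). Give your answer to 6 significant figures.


Substituting t = 11 into V(t) = -t^(-31) + t^(-30) - t^(-29) + t^(-28) - t^(-27) + t^(-26) - t^(-25) + t^(-24) - t^(-23) + t^(-22) - t^(-21) + t^(-20) - t^(-19) + t^(-18) - t^(-17) + t^(-16) - t^(-15) + t^(-14) - t^(-13) + t^(-12) + t^(-10):
  (-)t^(-31) = -5.20987e-33
  (+)t^(-30) = 5.73086e-32
  (-)t^(-29) = -6.30394e-31
  (+)t^(-28) = 6.93433e-30
  (-)t^(-27) = -7.62777e-29
  (+)t^(-26) = 8.39055e-28
  (-)t^(-25) = -9.2296e-27
  (+)t^(-24) = 1.01526e-25
  (-)t^(-23) = -1.11678e-24
  (+)t^(-22) = 1.22846e-23
  (-)t^(-21) = -1.35131e-22
  (+)t^(-20) = 1.48644e-21
  (-)t^(-19) = -1.63508e-20
  (+)t^(-18) = 1.79859e-19
  (-)t^(-17) = -1.97845e-18
  (+)t^(-16) = 2.17629e-17
  (-)t^(-15) = -2.39392e-16
  (+)t^(-14) = 2.63331e-15
  (-)t^(-13) = -2.89664e-14
  (+)t^(-12) = 3.18631e-13
  (+)t^(-10) = 3.85543e-11
Sum = (-5.20987e-33) + (5.73086e-32) + (-6.30394e-31) + (6.93433e-30) + (-7.62777e-29) + (8.39055e-28) + (-9.2296e-27) + (1.01526e-25) + (-1.11678e-24) + (1.22846e-23) + (-1.35131e-22) + (1.48644e-21) + (-1.63508e-20) + (1.79859e-19) + (-1.97845e-18) + (2.17629e-17) + (-2.39392e-16) + (2.63331e-15) + (-2.89664e-14) + (3.18631e-13) + (3.85543e-11)
= 3.884640719e-11
Rounded to 6 significant figures: 3.88464e-11

3.88464e-11


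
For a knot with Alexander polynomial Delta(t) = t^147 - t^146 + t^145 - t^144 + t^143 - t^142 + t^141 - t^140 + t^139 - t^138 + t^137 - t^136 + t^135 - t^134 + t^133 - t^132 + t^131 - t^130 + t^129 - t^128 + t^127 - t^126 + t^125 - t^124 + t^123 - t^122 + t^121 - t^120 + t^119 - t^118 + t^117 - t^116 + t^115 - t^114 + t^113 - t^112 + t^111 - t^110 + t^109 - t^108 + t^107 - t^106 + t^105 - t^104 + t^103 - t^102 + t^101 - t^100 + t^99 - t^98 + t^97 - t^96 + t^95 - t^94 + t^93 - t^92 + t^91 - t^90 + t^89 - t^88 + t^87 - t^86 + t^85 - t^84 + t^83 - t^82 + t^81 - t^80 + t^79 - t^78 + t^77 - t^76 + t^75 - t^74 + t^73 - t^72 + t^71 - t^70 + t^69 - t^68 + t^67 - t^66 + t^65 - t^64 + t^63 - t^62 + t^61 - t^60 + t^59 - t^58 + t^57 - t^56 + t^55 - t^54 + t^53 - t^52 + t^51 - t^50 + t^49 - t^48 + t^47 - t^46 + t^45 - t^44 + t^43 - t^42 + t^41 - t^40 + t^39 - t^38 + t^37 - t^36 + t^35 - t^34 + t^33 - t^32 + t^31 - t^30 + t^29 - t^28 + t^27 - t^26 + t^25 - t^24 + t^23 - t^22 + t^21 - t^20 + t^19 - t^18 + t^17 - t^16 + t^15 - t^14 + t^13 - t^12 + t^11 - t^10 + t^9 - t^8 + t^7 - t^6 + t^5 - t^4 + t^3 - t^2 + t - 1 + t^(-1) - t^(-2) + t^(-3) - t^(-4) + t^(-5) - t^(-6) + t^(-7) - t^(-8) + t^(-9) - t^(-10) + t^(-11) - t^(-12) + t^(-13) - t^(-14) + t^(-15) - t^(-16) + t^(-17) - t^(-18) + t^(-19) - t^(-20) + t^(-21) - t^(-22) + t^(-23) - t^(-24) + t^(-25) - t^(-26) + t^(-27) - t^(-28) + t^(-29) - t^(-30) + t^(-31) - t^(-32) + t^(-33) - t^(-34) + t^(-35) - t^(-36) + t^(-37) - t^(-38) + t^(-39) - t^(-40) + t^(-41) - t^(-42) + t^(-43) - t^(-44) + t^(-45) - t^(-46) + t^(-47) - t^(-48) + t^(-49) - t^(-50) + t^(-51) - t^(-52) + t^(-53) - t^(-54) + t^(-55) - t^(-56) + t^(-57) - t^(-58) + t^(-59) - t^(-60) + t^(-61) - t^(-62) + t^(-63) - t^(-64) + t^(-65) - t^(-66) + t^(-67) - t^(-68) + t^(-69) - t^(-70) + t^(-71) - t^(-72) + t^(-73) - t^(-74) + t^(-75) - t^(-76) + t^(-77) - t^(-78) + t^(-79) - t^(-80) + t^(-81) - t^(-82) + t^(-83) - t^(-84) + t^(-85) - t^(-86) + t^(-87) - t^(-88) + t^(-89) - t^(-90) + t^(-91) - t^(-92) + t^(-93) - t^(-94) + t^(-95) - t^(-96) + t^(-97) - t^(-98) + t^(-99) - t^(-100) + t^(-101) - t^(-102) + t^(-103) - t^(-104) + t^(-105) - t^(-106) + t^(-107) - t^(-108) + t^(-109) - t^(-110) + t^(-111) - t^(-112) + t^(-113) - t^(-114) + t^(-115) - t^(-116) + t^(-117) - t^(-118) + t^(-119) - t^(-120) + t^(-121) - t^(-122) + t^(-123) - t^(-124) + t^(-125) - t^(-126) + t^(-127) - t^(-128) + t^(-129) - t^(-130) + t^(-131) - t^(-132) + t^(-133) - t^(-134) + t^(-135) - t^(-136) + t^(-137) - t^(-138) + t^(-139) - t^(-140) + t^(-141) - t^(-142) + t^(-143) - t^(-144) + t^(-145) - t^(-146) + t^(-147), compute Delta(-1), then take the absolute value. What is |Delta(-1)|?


Step 1: The polynomial has 295 terms with alternating signs, exponents from 147 down to -147.
Step 2: Substitute t = -1. The i-th term has coefficient (-1)^i and exponent (m-i),
  so its value is (-1)^i * (-1)^(m-i) = (-1)^m = -1 for every i.
Step 3: All 295 terms equal -1, so Delta(-1) = 295 * (-1) = -295
Step 4: |Delta(-1)| = 295

295
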